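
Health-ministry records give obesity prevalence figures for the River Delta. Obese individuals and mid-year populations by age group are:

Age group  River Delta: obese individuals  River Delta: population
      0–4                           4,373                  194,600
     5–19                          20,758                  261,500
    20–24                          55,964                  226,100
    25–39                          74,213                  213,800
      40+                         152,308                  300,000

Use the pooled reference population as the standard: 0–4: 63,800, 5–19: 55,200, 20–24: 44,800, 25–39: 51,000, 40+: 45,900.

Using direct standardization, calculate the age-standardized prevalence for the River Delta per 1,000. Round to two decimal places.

222.13

Age-specific rates per 1,000 for the River Delta: 22.472, 79.380, 247.519, 347.114, 507.693.
Standard total = 260,700; weights = 0.2447, 0.2117, 0.1718, 0.1956, 0.1761.
Standardized rate: 0.2447×22.472 + 0.2117×79.380 + 0.1718×247.519 + 0.1956×347.114 + 0.1761×507.693 = 222.1338 per 1,000.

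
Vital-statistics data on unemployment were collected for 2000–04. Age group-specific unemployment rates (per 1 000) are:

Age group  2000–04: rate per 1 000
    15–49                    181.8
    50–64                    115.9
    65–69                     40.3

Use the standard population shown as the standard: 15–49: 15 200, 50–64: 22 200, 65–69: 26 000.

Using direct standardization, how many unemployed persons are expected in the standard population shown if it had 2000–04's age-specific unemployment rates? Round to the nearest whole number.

Expected unemployed persons = Σ (standard pop × age-specific rate ÷ 1 000)
= 15 200×181.8/1 000 + 22 200×115.9/1 000 + 26 000×40.3/1 000
= 2763.36 + 2572.98 + 1047.80 = 6384.14.

6384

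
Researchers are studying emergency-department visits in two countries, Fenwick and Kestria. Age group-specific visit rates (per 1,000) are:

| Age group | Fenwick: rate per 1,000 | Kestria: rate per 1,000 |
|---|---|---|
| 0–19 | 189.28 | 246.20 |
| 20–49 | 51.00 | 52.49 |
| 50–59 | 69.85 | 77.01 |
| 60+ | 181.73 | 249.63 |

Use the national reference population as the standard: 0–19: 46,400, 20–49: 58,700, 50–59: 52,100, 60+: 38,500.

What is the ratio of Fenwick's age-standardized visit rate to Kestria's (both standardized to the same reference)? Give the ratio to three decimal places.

Standard total = 195,700; weights = 0.2371, 0.2999, 0.2662, 0.1967.
Fenwick: 0.2371×189.28 + 0.2999×51.00 + 0.2662×69.85 + 0.1967×181.73 = 114.5226 per 1,000.
Kestria: 0.2371×246.20 + 0.2999×52.49 + 0.2662×77.01 + 0.1967×249.63 = 143.7293 per 1,000.
Ratio = 114.5226 ÷ 143.7293 = 0.79679.

0.797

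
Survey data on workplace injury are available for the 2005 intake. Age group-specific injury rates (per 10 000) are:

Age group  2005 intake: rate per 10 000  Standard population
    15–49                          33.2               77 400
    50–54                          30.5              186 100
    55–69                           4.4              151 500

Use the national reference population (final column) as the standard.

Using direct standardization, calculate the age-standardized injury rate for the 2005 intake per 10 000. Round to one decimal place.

Standard total = 415 000; weights = 0.1865, 0.4484, 0.3651.
Standardized rate: 0.1865×33.2 + 0.4484×30.5 + 0.3651×4.4 = 21.4755 per 10 000.

21.5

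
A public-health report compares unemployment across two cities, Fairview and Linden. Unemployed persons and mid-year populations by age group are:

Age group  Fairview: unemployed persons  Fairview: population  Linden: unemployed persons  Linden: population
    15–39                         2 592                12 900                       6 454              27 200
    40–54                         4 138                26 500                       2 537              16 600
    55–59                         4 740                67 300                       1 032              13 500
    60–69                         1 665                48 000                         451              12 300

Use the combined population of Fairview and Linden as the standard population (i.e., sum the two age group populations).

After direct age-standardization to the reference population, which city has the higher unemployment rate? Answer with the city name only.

Age-specific rates per 1 000 for Fairview: 200.930, 156.151, 70.431, 34.688.
For Linden: 237.279, 152.831, 76.444, 36.667.
Combined standard total = 224 300; weights = 0.1788, 0.1922, 0.3602, 0.2688.
Fairview: 0.1788×200.930 + 0.1922×156.151 + 0.3602×70.431 + 0.2688×34.688 = 100.6236 per 1 000.
Linden: 0.1788×237.279 + 0.1922×152.831 + 0.3602×76.444 + 0.2688×36.667 = 109.1825 per 1 000.

Linden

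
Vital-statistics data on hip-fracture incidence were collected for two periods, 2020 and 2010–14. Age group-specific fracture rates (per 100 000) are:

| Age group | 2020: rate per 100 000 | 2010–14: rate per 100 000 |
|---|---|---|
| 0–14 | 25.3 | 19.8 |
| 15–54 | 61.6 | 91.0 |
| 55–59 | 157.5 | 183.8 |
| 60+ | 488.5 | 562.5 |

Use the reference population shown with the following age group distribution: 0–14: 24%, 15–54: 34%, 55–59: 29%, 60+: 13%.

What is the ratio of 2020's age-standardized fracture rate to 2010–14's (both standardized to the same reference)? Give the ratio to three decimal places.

Standard weights: 0.24, 0.34, 0.29, 0.13.
2020: 0.2400×25.3 + 0.3400×61.6 + 0.2900×157.5 + 0.1300×488.5 = 136.1960 per 100 000.
2010–14: 0.2400×19.8 + 0.3400×91.0 + 0.2900×183.8 + 0.1300×562.5 = 162.1190 per 100 000.
Ratio = 136.1960 ÷ 162.1190 = 0.84010.

0.840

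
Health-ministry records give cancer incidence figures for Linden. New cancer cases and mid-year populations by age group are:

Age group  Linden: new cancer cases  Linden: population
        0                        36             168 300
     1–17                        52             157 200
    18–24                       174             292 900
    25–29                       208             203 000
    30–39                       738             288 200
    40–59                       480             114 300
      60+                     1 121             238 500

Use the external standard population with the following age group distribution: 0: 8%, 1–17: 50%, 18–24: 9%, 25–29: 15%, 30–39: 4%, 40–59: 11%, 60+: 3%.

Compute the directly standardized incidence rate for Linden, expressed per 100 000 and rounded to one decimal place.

Age-specific rates per 100 000 for Linden: 21.39, 33.08, 59.41, 102.46, 256.07, 419.95, 470.02.
Standard weights: 0.08, 0.50, 0.09, 0.15, 0.04, 0.11, 0.03.
Standardized rate: 0.0800×21.39 + 0.5000×33.08 + 0.0900×59.41 + 0.1500×102.46 + 0.0400×256.07 + 0.1100×419.95 + 0.0300×470.02 = 109.5044 per 100 000.

109.5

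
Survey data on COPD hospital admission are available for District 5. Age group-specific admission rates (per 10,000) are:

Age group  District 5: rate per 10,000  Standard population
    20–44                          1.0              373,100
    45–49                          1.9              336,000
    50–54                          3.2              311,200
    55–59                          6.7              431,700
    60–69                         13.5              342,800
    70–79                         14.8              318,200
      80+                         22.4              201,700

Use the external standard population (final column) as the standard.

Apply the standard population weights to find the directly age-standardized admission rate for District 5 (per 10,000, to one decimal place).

Standard total = 2,314,700; weights = 0.1612, 0.1452, 0.1344, 0.1865, 0.1481, 0.1375, 0.0871.
Standardized rate: 0.1612×1.0 + 0.1452×1.9 + 0.1344×3.2 + 0.1865×6.7 + 0.1481×13.5 + 0.1375×14.8 + 0.0871×22.4 = 8.1025 per 10,000.

8.1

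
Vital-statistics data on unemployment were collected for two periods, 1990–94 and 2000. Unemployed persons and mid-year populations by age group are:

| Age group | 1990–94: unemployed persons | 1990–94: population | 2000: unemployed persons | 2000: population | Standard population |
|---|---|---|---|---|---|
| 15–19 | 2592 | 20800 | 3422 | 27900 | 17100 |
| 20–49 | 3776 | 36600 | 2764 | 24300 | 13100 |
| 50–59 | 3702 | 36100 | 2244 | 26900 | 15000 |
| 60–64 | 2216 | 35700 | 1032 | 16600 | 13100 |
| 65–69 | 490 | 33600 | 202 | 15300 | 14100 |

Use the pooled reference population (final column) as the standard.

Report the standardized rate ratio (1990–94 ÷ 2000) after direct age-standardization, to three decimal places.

Age-specific rates per 1000 for 1990–94: 124.615, 103.169, 102.548, 62.073, 14.583.
For 2000: 122.652, 113.745, 83.420, 62.169, 13.203.
Standard total = 72400; weights = 0.2362, 0.1809, 0.2072, 0.1809, 0.1948.
1990–94: 0.2362×124.615 + 0.1809×103.169 + 0.2072×102.548 + 0.1809×62.073 + 0.1948×14.583 = 83.4178 per 1000.
2000: 0.2362×122.652 + 0.1809×113.745 + 0.2072×83.420 + 0.1809×62.169 + 0.1948×13.203 = 80.6530 per 1000.
Ratio = 83.4178 ÷ 80.6530 = 1.03428.

1.034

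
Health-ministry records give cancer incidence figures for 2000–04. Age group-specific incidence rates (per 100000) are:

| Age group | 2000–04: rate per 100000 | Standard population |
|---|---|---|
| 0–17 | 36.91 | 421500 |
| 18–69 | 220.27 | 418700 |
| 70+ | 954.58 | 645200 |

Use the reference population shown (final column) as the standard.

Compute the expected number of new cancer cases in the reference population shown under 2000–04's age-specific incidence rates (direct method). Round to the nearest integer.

7237

Expected new cancer cases = Σ (standard pop × age-specific rate ÷ 100000)
= 421500×36.91/100000 + 418700×220.27/100000 + 645200×954.58/100000
= 155.58 + 922.27 + 6158.95 = 7236.80.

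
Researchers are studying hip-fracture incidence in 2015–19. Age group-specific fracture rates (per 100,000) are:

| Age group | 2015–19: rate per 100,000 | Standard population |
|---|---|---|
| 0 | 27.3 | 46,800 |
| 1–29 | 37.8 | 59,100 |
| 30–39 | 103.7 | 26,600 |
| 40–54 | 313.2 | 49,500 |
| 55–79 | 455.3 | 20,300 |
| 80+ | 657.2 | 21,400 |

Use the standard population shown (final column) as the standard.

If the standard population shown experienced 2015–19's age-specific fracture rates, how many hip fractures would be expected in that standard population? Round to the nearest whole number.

451

Expected hip fractures = Σ (standard pop × age-specific rate ÷ 100,000)
= 46,800×27.3/100,000 + 59,100×37.8/100,000 + 26,600×103.7/100,000 + 49,500×313.2/100,000 + 20,300×455.3/100,000 + 21,400×657.2/100,000
= 12.78 + 22.34 + 27.58 + 155.03 + 92.43 + 140.64 = 450.80.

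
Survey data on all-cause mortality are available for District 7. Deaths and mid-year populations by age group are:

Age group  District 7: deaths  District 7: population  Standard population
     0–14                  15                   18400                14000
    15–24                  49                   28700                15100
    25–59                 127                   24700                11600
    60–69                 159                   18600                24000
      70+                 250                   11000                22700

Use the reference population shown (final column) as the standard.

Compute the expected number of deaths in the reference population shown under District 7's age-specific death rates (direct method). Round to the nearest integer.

818

Age-specific rates per 1000 for District 7: 0.815, 1.707, 5.142, 8.548, 22.727.
Expected deaths = Σ (standard pop × age-specific rate ÷ 1000)
= 14000×0.815/1000 + 15100×1.707/1000 + 11600×5.142/1000 + 24000×8.548/1000 + 22700×22.727/1000
= 11.41 + 25.78 + 59.64 + 205.16 + 515.91 = 817.91.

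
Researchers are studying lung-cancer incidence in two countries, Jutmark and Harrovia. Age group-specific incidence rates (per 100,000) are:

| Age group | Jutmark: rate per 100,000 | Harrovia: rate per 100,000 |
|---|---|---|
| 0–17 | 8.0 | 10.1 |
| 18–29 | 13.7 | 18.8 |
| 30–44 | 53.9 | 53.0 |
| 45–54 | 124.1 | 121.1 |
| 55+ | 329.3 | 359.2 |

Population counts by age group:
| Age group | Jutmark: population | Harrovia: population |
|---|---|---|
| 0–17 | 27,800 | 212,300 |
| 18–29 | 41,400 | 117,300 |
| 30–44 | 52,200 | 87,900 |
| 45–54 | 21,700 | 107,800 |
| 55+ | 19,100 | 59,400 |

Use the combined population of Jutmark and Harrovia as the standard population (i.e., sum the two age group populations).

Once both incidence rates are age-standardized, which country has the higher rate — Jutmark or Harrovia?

Harrovia

Combined standard total = 746,900; weights = 0.3215, 0.2125, 0.1876, 0.1734, 0.1051.
Jutmark: 0.3215×8.0 + 0.2125×13.7 + 0.1876×53.9 + 0.1734×124.1 + 0.1051×329.3 = 71.7196 per 100,000.
Harrovia: 0.3215×10.1 + 0.2125×18.8 + 0.1876×53.0 + 0.1734×121.1 + 0.1051×359.2 = 75.9319 per 100,000.
The crude rates (77.59 vs 74.22) would put Jutmark higher, but that reflects its age composition; once standardized to a common age structure, Harrovia has the higher underlying rate.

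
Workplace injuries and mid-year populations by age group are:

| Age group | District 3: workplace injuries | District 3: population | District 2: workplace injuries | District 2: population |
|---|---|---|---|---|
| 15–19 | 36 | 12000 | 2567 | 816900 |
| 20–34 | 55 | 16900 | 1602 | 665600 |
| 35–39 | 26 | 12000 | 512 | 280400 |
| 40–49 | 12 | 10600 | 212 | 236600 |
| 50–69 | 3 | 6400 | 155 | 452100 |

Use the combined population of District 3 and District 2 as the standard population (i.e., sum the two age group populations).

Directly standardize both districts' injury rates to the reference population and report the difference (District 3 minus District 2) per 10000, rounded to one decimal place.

2.7

Age-specific rates per 10000 for District 3: 30.00, 32.54, 21.67, 11.32, 4.69.
For District 2: 31.42, 24.07, 18.26, 8.96, 3.43.
Combined standard total = 2509500; weights = 0.3303, 0.2720, 0.1165, 0.0985, 0.1827.
District 3: 0.3303×30.00 + 0.2720×32.54 + 0.1165×21.67 + 0.0985×11.32 + 0.1827×4.69 = 23.2563 per 10000.
District 2: 0.3303×31.42 + 0.2720×24.07 + 0.1165×18.26 + 0.0985×8.96 + 0.1827×3.43 = 20.5618 per 10000.
Difference = 23.2563 − 20.5618 = 2.6944.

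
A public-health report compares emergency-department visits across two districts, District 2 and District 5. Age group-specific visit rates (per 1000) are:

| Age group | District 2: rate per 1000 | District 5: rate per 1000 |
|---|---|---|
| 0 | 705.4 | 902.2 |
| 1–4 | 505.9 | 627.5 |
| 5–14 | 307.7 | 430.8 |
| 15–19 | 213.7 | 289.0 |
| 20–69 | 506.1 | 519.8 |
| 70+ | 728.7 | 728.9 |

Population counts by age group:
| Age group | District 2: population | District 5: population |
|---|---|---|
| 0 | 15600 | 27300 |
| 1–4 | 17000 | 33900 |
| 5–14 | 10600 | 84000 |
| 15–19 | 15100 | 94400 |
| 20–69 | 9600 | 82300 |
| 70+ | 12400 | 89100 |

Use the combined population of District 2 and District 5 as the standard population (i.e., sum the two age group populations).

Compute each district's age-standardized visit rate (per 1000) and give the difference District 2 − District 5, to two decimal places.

-72.87

Combined standard total = 491300; weights = 0.0873, 0.1036, 0.1926, 0.2229, 0.1871, 0.2066.
District 2: 0.0873×705.4 + 0.1036×505.9 + 0.1926×307.7 + 0.2229×213.7 + 0.1871×506.1 + 0.2066×728.7 = 466.0985 per 1000.
District 5: 0.0873×902.2 + 0.1036×627.5 + 0.1926×430.8 + 0.2229×289.0 + 0.1871×519.8 + 0.2066×728.9 = 538.9706 per 1000.
Difference = 466.0985 − 538.9706 = -72.8722.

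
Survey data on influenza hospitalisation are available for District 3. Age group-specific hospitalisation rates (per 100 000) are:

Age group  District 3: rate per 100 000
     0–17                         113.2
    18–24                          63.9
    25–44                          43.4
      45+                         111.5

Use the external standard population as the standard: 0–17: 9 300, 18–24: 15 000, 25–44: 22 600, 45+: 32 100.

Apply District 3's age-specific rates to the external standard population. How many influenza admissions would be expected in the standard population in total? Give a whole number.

66

Expected influenza admissions = Σ (standard pop × age-specific rate ÷ 100 000)
= 9 300×113.2/100 000 + 15 000×63.9/100 000 + 22 600×43.4/100 000 + 32 100×111.5/100 000
= 10.53 + 9.59 + 9.81 + 35.79 = 65.71.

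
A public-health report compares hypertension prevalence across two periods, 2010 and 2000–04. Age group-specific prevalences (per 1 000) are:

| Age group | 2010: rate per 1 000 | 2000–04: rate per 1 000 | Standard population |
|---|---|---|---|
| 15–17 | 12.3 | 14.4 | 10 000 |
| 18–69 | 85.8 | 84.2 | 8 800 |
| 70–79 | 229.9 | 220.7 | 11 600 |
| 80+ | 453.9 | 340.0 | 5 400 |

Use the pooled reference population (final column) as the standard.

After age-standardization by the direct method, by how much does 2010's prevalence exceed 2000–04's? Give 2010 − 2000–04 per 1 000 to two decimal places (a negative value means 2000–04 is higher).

19.97

Standard total = 35 800; weights = 0.2793, 0.2458, 0.3240, 0.1508.
2010: 0.2793×12.3 + 0.2458×85.8 + 0.3240×229.9 + 0.1508×453.9 = 167.4844 per 1 000.
2000–04: 0.2793×14.4 + 0.2458×84.2 + 0.3240×220.7 + 0.1508×340.0 = 147.5162 per 1 000.
Difference = 167.4844 − 147.5162 = 19.9682.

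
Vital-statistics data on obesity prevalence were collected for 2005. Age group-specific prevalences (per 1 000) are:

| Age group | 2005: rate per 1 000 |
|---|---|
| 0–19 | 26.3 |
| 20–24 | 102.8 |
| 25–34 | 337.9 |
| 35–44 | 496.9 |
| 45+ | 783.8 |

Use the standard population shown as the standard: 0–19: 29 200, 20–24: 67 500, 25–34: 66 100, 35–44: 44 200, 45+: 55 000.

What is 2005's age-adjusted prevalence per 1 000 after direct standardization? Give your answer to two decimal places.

363.03

Standard total = 262 000; weights = 0.1115, 0.2576, 0.2523, 0.1687, 0.2099.
Standardized rate: 0.1115×26.3 + 0.2576×102.8 + 0.2523×337.9 + 0.1687×496.9 + 0.2099×783.8 = 363.0310 per 1 000.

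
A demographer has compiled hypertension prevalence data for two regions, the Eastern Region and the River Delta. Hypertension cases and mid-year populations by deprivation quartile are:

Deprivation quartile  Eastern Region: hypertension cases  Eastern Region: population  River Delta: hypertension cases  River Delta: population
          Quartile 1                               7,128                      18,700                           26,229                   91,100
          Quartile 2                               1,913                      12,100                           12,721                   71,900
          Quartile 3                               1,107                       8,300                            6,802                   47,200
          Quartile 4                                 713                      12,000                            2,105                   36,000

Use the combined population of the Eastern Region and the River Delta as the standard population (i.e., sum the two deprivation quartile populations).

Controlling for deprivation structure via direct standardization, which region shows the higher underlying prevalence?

Deprivation-specific rates per 1,000 for the Eastern Region: 381.176, 158.099, 133.373, 59.417.
For the River Delta: 287.914, 176.926, 144.110, 58.472.
Combined standard total = 297,300; weights = 0.3693, 0.2825, 0.1867, 0.1615.
The Eastern Region: 0.3693×381.176 + 0.2825×158.099 + 0.1867×133.373 + 0.1615×59.417 = 219.9386 per 1,000.
The River Delta: 0.3693×287.914 + 0.2825×176.926 + 0.1867×144.110 + 0.1615×58.472 = 192.6660 per 1,000.

Eastern Region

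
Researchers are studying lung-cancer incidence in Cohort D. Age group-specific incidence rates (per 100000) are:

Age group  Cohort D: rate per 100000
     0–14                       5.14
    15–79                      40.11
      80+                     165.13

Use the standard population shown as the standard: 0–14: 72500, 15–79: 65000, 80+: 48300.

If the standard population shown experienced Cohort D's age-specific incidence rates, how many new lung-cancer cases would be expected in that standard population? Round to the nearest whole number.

Expected new lung-cancer cases = Σ (standard pop × age-specific rate ÷ 100000)
= 72500×5.14/100000 + 65000×40.11/100000 + 48300×165.13/100000
= 3.73 + 26.07 + 79.76 = 109.56.

110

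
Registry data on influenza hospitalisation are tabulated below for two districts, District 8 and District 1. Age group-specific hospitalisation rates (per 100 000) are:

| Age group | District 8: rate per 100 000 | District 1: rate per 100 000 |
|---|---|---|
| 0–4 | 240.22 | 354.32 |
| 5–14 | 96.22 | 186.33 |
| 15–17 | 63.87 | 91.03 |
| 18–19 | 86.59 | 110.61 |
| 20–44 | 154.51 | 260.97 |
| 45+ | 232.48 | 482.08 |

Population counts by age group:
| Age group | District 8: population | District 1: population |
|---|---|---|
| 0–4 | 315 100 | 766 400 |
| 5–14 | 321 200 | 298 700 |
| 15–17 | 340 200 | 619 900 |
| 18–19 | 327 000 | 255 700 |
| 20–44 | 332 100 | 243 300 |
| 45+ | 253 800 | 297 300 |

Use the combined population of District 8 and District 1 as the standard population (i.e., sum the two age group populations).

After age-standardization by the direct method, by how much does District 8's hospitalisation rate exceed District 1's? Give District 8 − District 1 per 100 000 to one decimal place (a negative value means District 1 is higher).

Combined standard total = 4 370 700; weights = 0.2474, 0.1418, 0.2197, 0.1333, 0.1316, 0.1261.
District 8: 0.2474×240.22 + 0.1418×96.22 + 0.2197×63.87 + 0.1333×86.59 + 0.1316×154.51 + 0.1261×232.48 = 148.3165 per 100 000.
District 1: 0.2474×354.32 + 0.1418×186.33 + 0.2197×91.03 + 0.1333×110.61 + 0.1316×260.97 + 0.1261×482.08 = 243.9860 per 100 000.
Difference = 148.3165 − 243.9860 = -95.6695.

-95.7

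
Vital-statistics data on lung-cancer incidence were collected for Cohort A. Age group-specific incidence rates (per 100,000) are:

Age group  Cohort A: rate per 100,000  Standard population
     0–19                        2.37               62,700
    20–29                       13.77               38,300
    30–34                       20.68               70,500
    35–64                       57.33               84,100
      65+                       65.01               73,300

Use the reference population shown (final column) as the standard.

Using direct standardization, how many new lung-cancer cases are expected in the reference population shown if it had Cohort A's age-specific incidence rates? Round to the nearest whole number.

Expected new lung-cancer cases = Σ (standard pop × age-specific rate ÷ 100,000)
= 62,700×2.37/100,000 + 38,300×13.77/100,000 + 70,500×20.68/100,000 + 84,100×57.33/100,000 + 73,300×65.01/100,000
= 1.49 + 5.27 + 14.58 + 48.21 + 47.65 = 117.21.

117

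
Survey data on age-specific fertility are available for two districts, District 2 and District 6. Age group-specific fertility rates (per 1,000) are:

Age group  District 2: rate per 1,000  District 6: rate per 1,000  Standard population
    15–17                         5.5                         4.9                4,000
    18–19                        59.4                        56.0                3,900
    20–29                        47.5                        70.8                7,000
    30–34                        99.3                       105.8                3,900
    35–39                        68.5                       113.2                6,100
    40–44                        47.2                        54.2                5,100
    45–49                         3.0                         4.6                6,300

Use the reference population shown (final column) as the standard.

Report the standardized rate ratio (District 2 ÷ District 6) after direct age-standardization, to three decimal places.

0.771

Standard total = 36,300; weights = 0.1102, 0.1074, 0.1928, 0.1074, 0.1680, 0.1405, 0.1736.
District 2: 0.1102×5.5 + 0.1074×59.4 + 0.1928×47.5 + 0.1074×99.3 + 0.1680×68.5 + 0.1405×47.2 + 0.1736×3.0 = 45.4793 per 1,000.
District 6: 0.1102×4.9 + 0.1074×56.0 + 0.1928×70.8 + 0.1074×105.8 + 0.1680×113.2 + 0.1405×54.2 + 0.1736×4.6 = 59.0121 per 1,000.
Ratio = 45.4793 ÷ 59.0121 = 0.77068.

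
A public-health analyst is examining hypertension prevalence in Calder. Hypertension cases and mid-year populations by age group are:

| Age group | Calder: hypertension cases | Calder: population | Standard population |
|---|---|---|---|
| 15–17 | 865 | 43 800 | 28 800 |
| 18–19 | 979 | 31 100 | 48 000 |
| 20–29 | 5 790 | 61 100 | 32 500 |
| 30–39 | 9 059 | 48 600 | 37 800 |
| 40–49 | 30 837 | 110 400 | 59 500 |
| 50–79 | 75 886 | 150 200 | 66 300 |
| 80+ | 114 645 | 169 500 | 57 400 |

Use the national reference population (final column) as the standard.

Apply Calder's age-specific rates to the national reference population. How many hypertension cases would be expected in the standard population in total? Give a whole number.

101146

Age-specific rates per 1 000 for Calder: 19.749, 31.479, 94.763, 186.399, 279.321, 505.233, 676.372.
Expected hypertension cases = Σ (standard pop × age-specific rate ÷ 1 000)
= 28 800×19.749/1 000 + 48 000×31.479/1 000 + 32 500×94.763/1 000 + 37 800×186.399/1 000 + 59 500×279.321/1 000 + 66 300×505.233/1 000 + 57 400×676.372/1 000
= 568.77 + 1511.00 + 3079.79 + 7045.89 + 16619.58 + 33496.95 + 38823.73 = 101145.70.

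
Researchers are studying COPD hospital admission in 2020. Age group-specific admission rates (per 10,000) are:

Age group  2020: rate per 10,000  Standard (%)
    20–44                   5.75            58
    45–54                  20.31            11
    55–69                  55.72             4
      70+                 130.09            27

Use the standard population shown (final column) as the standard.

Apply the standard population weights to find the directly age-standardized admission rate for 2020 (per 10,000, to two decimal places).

42.92

Standard weights: 0.58, 0.11, 0.04, 0.27.
Standardized rate: 0.5800×5.75 + 0.1100×20.31 + 0.0400×55.72 + 0.2700×130.09 = 42.9222 per 10,000.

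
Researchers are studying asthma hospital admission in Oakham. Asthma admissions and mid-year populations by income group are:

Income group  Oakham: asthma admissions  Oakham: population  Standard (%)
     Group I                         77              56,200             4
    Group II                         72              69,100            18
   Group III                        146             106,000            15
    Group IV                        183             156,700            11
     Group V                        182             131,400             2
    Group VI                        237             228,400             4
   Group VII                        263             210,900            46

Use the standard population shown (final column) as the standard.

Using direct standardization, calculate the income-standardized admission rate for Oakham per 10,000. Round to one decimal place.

12.2

Income-specific rates per 10,000 for Oakham: 13.70, 10.42, 13.77, 11.68, 13.85, 10.38, 12.47.
Standard weights: 0.04, 0.18, 0.15, 0.11, 0.02, 0.04, 0.46.
Standardized rate: 0.0400×13.70 + 0.1800×10.42 + 0.1500×13.77 + 0.1100×11.68 + 0.0200×13.85 + 0.0400×10.38 + 0.4600×12.47 = 12.2027 per 10,000.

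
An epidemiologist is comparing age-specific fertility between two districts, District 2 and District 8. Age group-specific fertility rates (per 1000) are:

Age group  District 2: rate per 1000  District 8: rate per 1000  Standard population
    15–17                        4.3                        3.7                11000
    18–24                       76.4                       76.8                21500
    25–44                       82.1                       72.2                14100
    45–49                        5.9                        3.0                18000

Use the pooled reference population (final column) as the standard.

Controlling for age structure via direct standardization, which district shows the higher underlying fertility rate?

Standard total = 64600; weights = 0.1703, 0.3328, 0.2183, 0.2786.
District 2: 0.1703×4.3 + 0.3328×76.4 + 0.2183×82.1 + 0.2786×5.9 = 45.7231 per 1000.
District 8: 0.1703×3.7 + 0.3328×76.8 + 0.2183×72.2 + 0.2786×3.0 = 42.7851 per 1000.

District 2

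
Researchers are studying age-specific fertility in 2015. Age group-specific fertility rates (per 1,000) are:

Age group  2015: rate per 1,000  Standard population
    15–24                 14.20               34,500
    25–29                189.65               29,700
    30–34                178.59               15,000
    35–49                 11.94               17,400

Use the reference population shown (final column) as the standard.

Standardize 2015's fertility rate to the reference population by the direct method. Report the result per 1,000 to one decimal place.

Standard total = 96,600; weights = 0.3571, 0.3075, 0.1553, 0.1801.
Standardized rate: 0.3571×14.20 + 0.3075×189.65 + 0.1553×178.59 + 0.1801×11.94 = 93.2620 per 1,000.

93.3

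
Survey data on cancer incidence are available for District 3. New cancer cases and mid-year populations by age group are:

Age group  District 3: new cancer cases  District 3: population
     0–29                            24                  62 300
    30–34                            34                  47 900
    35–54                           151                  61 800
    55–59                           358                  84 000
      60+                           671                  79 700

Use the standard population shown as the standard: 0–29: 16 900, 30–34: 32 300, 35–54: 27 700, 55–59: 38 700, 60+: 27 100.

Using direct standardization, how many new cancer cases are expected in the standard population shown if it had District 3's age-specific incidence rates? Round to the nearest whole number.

Age-specific rates per 100 000 for District 3: 38.52, 70.98, 244.34, 426.19, 841.91.
Expected new cancer cases = Σ (standard pop × age-specific rate ÷ 100 000)
= 16 900×38.52/100 000 + 32 300×70.98/100 000 + 27 700×244.34/100 000 + 38 700×426.19/100 000 + 27 100×841.91/100 000
= 6.51 + 22.93 + 67.68 + 164.94 + 228.16 = 490.21.

490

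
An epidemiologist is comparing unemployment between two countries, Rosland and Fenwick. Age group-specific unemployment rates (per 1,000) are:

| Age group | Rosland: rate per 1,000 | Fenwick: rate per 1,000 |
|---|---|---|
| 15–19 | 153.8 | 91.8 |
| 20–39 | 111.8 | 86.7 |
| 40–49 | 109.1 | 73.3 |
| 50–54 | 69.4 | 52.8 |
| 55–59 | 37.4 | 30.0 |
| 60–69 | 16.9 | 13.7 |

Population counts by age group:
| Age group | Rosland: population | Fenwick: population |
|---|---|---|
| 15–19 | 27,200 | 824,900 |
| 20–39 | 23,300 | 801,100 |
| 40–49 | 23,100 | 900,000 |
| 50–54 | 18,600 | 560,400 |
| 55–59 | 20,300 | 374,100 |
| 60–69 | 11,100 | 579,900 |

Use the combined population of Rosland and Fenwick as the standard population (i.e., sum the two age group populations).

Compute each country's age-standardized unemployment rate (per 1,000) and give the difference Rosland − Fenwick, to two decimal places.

29.06

Combined standard total = 4,164,000; weights = 0.2046, 0.1980, 0.2217, 0.1390, 0.0947, 0.1419.
Rosland: 0.2046×153.8 + 0.1980×111.8 + 0.2217×109.1 + 0.1390×69.4 + 0.0947×37.4 + 0.1419×16.9 = 93.3843 per 1,000.
Fenwick: 0.2046×91.8 + 0.1980×86.7 + 0.2217×73.3 + 0.1390×52.8 + 0.0947×30.0 + 0.1419×13.7 = 64.3279 per 1,000.
Difference = 93.3843 − 64.3279 = 29.0564.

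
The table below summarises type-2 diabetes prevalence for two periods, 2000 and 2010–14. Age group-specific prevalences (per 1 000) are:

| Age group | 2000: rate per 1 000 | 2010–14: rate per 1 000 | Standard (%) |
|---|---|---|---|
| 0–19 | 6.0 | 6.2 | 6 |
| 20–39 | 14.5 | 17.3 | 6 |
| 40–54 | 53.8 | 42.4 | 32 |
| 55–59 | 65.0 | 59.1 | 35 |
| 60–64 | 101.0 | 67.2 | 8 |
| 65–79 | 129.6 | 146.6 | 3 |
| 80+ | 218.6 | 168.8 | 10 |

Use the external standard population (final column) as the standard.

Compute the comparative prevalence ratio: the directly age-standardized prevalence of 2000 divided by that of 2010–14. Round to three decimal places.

1.204

Standard weights: 0.06, 0.06, 0.32, 0.35, 0.08, 0.03, 0.10.
2000: 0.0600×6.0 + 0.0600×14.5 + 0.3200×53.8 + 0.3500×65.0 + 0.0800×101.0 + 0.0300×129.6 + 0.1000×218.6 = 75.0240 per 1 000.
2010–14: 0.0600×6.2 + 0.0600×17.3 + 0.3200×42.4 + 0.3500×59.1 + 0.0800×67.2 + 0.0300×146.6 + 0.1000×168.8 = 62.3170 per 1 000.
Ratio = 75.0240 ÷ 62.3170 = 1.20391.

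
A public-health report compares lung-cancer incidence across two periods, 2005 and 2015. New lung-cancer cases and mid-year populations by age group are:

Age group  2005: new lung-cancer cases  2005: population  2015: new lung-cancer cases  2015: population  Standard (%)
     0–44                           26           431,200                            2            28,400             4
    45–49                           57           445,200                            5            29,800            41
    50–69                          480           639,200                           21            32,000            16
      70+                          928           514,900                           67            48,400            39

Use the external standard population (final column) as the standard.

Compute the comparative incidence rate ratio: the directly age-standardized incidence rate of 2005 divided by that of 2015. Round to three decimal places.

Age-specific rates per 100,000 for 2005: 6.03, 12.80, 75.09, 180.23.
For 2015: 7.04, 16.78, 65.62, 138.43.
Standard weights: 0.04, 0.41, 0.16, 0.39.
2005: 0.0400×6.03 + 0.4100×12.80 + 0.1600×75.09 + 0.3900×180.23 = 87.7949 per 100,000.
2015: 0.0400×7.04 + 0.4100×16.78 + 0.1600×65.62 + 0.3900×138.43 = 71.6485 per 100,000.
Ratio = 87.7949 ÷ 71.6485 = 1.22536.

1.225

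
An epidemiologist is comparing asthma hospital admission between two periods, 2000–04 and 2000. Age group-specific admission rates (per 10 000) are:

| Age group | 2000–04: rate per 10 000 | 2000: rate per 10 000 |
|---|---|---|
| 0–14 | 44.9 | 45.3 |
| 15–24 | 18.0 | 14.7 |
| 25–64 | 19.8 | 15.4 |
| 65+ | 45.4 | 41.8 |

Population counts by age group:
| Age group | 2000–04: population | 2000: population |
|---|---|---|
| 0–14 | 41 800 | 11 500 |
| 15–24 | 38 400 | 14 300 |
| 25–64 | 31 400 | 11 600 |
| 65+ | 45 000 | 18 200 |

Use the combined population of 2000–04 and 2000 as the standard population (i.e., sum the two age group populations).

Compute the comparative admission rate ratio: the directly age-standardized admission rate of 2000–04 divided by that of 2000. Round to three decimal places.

Combined standard total = 212 200; weights = 0.2512, 0.2484, 0.2026, 0.2978.
2000–04: 0.2512×44.9 + 0.2484×18.0 + 0.2026×19.8 + 0.2978×45.4 = 33.2820 per 10 000.
2000: 0.2512×45.3 + 0.2484×14.7 + 0.2026×15.4 + 0.2978×41.8 = 30.5992 per 10 000.
Ratio = 33.2820 ÷ 30.5992 = 1.08768.

1.088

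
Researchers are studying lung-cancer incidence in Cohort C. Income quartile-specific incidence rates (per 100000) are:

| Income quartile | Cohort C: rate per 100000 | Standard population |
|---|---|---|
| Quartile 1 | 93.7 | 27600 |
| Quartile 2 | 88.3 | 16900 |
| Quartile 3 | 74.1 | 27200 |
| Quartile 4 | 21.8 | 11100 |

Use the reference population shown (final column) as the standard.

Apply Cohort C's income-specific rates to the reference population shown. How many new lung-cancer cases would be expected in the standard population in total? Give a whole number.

Expected new lung-cancer cases = Σ (standard pop × income-specific rate ÷ 100000)
= 27600×93.7/100000 + 16900×88.3/100000 + 27200×74.1/100000 + 11100×21.8/100000
= 25.86 + 14.92 + 20.16 + 2.42 = 63.36.

63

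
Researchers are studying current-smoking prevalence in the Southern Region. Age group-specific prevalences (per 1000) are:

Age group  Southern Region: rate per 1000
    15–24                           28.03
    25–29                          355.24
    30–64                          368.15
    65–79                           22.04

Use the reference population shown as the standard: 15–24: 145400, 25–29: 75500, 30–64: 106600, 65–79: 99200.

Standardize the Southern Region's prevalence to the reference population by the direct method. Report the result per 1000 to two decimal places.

Standard total = 426700; weights = 0.3408, 0.1769, 0.2498, 0.2325.
Standardized rate: 0.3408×28.03 + 0.1769×355.24 + 0.2498×368.15 + 0.2325×22.04 = 169.5040 per 1000.

169.50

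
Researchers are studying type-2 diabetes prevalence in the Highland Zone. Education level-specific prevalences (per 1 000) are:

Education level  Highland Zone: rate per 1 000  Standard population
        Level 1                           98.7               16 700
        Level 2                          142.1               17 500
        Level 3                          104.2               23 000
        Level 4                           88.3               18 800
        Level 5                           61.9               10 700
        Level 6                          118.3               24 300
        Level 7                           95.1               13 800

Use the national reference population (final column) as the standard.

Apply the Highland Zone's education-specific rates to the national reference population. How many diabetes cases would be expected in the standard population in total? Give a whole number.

Expected diabetes cases = Σ (standard pop × education-specific rate ÷ 1 000)
= 16 700×98.7/1 000 + 17 500×142.1/1 000 + 23 000×104.2/1 000 + 18 800×88.3/1 000 + 10 700×61.9/1 000 + 24 300×118.3/1 000 + 13 800×95.1/1 000
= 1648.29 + 2486.75 + 2396.60 + 1660.04 + 662.33 + 2874.69 + 1312.38 = 13041.08.

13041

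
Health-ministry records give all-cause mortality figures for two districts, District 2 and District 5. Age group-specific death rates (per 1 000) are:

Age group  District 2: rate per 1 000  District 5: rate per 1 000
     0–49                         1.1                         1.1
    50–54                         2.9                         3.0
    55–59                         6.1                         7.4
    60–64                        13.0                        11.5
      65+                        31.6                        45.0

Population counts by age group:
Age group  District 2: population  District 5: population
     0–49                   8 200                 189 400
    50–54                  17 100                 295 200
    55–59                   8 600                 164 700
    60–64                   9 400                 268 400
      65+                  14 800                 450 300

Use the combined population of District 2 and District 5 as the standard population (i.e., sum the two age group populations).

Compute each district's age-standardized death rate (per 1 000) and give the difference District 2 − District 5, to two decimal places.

-4.26

Combined standard total = 1 426 100; weights = 0.1386, 0.2190, 0.1215, 0.1948, 0.3261.
District 2: 0.1386×1.1 + 0.2190×2.9 + 0.1215×6.1 + 0.1948×13.0 + 0.3261×31.6 = 14.3670 per 1 000.
District 5: 0.1386×1.1 + 0.2190×3.0 + 0.1215×7.4 + 0.1948×11.5 + 0.3261×45.0 = 18.6248 per 1 000.
Difference = 14.3670 − 18.6248 = -4.2579.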